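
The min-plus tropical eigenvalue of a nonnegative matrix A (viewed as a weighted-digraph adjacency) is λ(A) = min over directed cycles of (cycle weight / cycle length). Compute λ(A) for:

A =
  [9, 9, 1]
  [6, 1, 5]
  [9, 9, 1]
λ(A) = 1

Enumerate directed cycles and compute their means (weight / length). Sample:
  cycle 0 → 0: weight = 9, length = 1, mean = 9/1 ≈ 9.000
  cycle 1 → 1: weight = 1, length = 1, mean = 1/1 ≈ 1.000
  cycle 2 → 2: weight = 1, length = 1, mean = 1/1 ≈ 1.000
  cycle 0 → 1 → 0: weight = 15, length = 2, mean = 15/2 ≈ 7.500
  cycle 0 → 2 → 0: weight = 10, length = 2, mean = 10/2 ≈ 5.000
  cycle 1 → 0 → 1: weight = 15, length = 2, mean = 15/2 ≈ 7.500
Minimum mean = 1.000, attained e.g. along the cycle 1 → 1 with weight 1 and length 1. So λ(A) = 1/1 = 1.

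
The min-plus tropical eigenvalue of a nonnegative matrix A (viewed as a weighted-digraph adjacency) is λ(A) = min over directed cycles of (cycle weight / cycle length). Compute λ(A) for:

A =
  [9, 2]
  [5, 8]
λ(A) = 7/2

Enumerate directed cycles and compute their means (weight / length). Sample:
  cycle 0 → 0: weight = 9, length = 1, mean = 9/1 ≈ 9.000
  cycle 1 → 1: weight = 8, length = 1, mean = 8/1 ≈ 8.000
  cycle 0 → 1 → 0: weight = 7, length = 2, mean = 7/2 ≈ 3.500
  cycle 1 → 0 → 1: weight = 7, length = 2, mean = 7/2 ≈ 3.500
Minimum mean = 3.500, attained e.g. along the cycle 0 → 1 → 0 with weight 7 and length 2. So λ(A) = 7/2 = 7/2.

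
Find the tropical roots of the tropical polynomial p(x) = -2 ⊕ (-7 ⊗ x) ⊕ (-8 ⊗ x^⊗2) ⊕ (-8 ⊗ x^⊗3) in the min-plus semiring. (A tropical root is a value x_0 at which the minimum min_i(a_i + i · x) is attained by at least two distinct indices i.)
Roots: {0, 1, 5}

Each tropical root is a break point of the lower envelope of the lines y = a_i + i · x (there are 4 lines, with slopes 0, 1, ..., 3). Only the lines that attain the minimum somewhere contribute to roots; other lines are dominated. Here the surviving (envelope) indices are i = 3, i = 2, i = 1, i = 0.
Intersections between consecutive envelope lines give the roots: for adjacent envelope indices i < j the intersection is x = (a_i − a_j) / (j − i). Reading off the sorted break points: {0, 1, 5}.
Verification: at each break x_0, at least two indices attain the minimum of min_i(a_i + i · x_0).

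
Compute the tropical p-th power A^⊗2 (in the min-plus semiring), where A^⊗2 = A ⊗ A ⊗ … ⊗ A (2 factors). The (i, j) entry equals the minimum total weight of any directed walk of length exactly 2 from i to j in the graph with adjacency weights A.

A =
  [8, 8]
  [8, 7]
A^⊗2 =
  [16, 15]
  [15, 14]

Each entry (A^⊗2)_ij equals the minimum over all length-2 walks i = v_0 → v_1 → … → v_2 = j of Σ_t A[v_t][v_{t+1}]. For example, for (i, j) = (0, 1) we minimise over 2 possible intermediate vertex sequences; the minimum is 15, attained along the walk 0 → 1 → 1.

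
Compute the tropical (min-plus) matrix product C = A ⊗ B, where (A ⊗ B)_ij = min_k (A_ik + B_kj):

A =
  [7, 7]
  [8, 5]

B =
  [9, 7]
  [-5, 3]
A ⊗ B =
  [2, 10]
  [0, 8]

Apply the min-plus product entry-by-entry:
  C[0][0] = min over k of (A[0][0] + B[0][0] = 7 + 9 = 16, A[0][1] + B[1][0] = 7 + -5 = 2) = 2 (attained at k = 1)
  C[0][1] = min over k of (A[0][0] + B[0][1] = 7 + 7 = 14, A[0][1] + B[1][1] = 7 + 3 = 10) = 10 (attained at k = 1)
  C[1][0] = min over k of (A[1][0] + B[0][0] = 8 + 9 = 17, A[1][1] + B[1][0] = 5 + -5 = 0) = 0 (attained at k = 1)
  C[1][1] = min over k of (A[1][0] + B[0][1] = 8 + 7 = 15, A[1][1] + B[1][1] = 5 + 3 = 8) = 8 (attained at k = 1)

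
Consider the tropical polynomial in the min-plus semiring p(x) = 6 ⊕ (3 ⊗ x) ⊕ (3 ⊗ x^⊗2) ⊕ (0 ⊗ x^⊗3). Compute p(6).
p(6) = 6

A tropical monomial a ⊗ x^⊗i evaluates to a + i · x. Evaluating each term at x = 6:
  Term 0 contributes 6 + 0 · 6 = 6
  Term 1 contributes 3 + 1 · 6 = 9
  Term 2 contributes 3 + 2 · 6 = 15
  Term 3 contributes 0 + 3 · 6 = 18
p(6) = ⊕ of these = min[6, 9, 15, 18] = 6.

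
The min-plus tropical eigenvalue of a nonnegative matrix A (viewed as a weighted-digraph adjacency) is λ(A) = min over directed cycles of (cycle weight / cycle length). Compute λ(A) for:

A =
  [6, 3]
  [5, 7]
λ(A) = 4

Enumerate directed cycles and compute their means (weight / length). Sample:
  cycle 0 → 0: weight = 6, length = 1, mean = 6/1 ≈ 6.000
  cycle 1 → 1: weight = 7, length = 1, mean = 7/1 ≈ 7.000
  cycle 0 → 1 → 0: weight = 8, length = 2, mean = 8/2 ≈ 4.000
  cycle 1 → 0 → 1: weight = 8, length = 2, mean = 8/2 ≈ 4.000
Minimum mean = 4.000, attained e.g. along the cycle 0 → 1 → 0 with weight 8 and length 2. So λ(A) = 8/2 = 4.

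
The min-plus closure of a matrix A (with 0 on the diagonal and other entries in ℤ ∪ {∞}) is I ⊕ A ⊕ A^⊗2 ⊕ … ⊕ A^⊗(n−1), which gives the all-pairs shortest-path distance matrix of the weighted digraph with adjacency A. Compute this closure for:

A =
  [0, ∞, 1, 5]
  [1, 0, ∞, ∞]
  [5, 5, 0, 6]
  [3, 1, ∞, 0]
Closure =
  [0, 6, 1, 5]
  [1, 0, 2, 6]
  [5, 5, 0, 6]
  [2, 1, 3, 0]

This is the Floyd-Warshall all-pairs shortest-path computation. For each intermediate vertex k = 0, 1, …, 3, update dist[i][j] ← min(dist[i][j], dist[i][k] + dist[k][j]). The final matrix gives, for each (i, j), the minimum total weight of any directed path from i to j (possibly empty when i = j).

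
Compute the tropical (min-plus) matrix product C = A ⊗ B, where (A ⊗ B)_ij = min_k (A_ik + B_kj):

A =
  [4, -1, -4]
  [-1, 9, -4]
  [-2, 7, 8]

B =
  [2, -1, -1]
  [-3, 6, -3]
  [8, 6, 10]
A ⊗ B =
  [-4, 2, -4]
  [1, -2, -2]
  [0, -3, -3]

Apply the min-plus product entry-by-entry:
  C[0][0] = min over k of (A[0][0] + B[0][0] = 4 + 2 = 6, A[0][1] + B[1][0] = -1 + -3 = -4, A[0][2] + B[2][0] = -4 + 8 = 4) = -4 (attained at k = 1)
  C[0][1] = min over k of (A[0][0] + B[0][1] = 4 + -1 = 3, A[0][1] + B[1][1] = -1 + 6 = 5, A[0][2] + B[2][1] = -4 + 6 = 2) = 2 (attained at k = 2)
  C[0][2] = min over k of (A[0][0] + B[0][2] = 4 + -1 = 3, A[0][1] + B[1][2] = -1 + -3 = -4, A[0][2] + B[2][2] = -4 + 10 = 6) = -4 (attained at k = 1)
  C[1][0] = min over k of (A[1][0] + B[0][0] = -1 + 2 = 1, A[1][1] + B[1][0] = 9 + -3 = 6, A[1][2] + B[2][0] = -4 + 8 = 4) = 1 (attained at k = 0)
  C[1][1] = min over k of (A[1][0] + B[0][1] = -1 + -1 = -2, A[1][1] + B[1][1] = 9 + 6 = 15, A[1][2] + B[2][1] = -4 + 6 = 2) = -2 (attained at k = 0)
  C[1][2] = min over k of (A[1][0] + B[0][2] = -1 + -1 = -2, A[1][1] + B[1][2] = 9 + -3 = 6, A[1][2] + B[2][2] = -4 + 10 = 6) = -2 (attained at k = 0)
  C[2][0] = min over k of (A[2][0] + B[0][0] = -2 + 2 = 0, A[2][1] + B[1][0] = 7 + -3 = 4, A[2][2] + B[2][0] = 8 + 8 = 16) = 0 (attained at k = 0)
  C[2][1] = min over k of (A[2][0] + B[0][1] = -2 + -1 = -3, A[2][1] + B[1][1] = 7 + 6 = 13, A[2][2] + B[2][1] = 8 + 6 = 14) = -3 (attained at k = 0)
  C[2][2] = min over k of (A[2][0] + B[0][2] = -2 + -1 = -3, A[2][1] + B[1][2] = 7 + -3 = 4, A[2][2] + B[2][2] = 8 + 10 = 18) = -3 (attained at k = 0)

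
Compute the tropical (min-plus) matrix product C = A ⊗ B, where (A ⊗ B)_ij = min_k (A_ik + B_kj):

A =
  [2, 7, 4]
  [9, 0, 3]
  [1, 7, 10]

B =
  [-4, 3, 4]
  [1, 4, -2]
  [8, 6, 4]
A ⊗ B =
  [-2, 5, 5]
  [1, 4, -2]
  [-3, 4, 5]

Apply the min-plus product entry-by-entry:
  C[0][0] = min over k of (A[0][0] + B[0][0] = 2 + -4 = -2, A[0][1] + B[1][0] = 7 + 1 = 8, A[0][2] + B[2][0] = 4 + 8 = 12) = -2 (attained at k = 0)
  C[0][1] = min over k of (A[0][0] + B[0][1] = 2 + 3 = 5, A[0][1] + B[1][1] = 7 + 4 = 11, A[0][2] + B[2][1] = 4 + 6 = 10) = 5 (attained at k = 0)
  C[0][2] = min over k of (A[0][0] + B[0][2] = 2 + 4 = 6, A[0][1] + B[1][2] = 7 + -2 = 5, A[0][2] + B[2][2] = 4 + 4 = 8) = 5 (attained at k = 1)
  C[1][0] = min over k of (A[1][0] + B[0][0] = 9 + -4 = 5, A[1][1] + B[1][0] = 0 + 1 = 1, A[1][2] + B[2][0] = 3 + 8 = 11) = 1 (attained at k = 1)
  C[1][1] = min over k of (A[1][0] + B[0][1] = 9 + 3 = 12, A[1][1] + B[1][1] = 0 + 4 = 4, A[1][2] + B[2][1] = 3 + 6 = 9) = 4 (attained at k = 1)
  C[1][2] = min over k of (A[1][0] + B[0][2] = 9 + 4 = 13, A[1][1] + B[1][2] = 0 + -2 = -2, A[1][2] + B[2][2] = 3 + 4 = 7) = -2 (attained at k = 1)
  C[2][0] = min over k of (A[2][0] + B[0][0] = 1 + -4 = -3, A[2][1] + B[1][0] = 7 + 1 = 8, A[2][2] + B[2][0] = 10 + 8 = 18) = -3 (attained at k = 0)
  C[2][1] = min over k of (A[2][0] + B[0][1] = 1 + 3 = 4, A[2][1] + B[1][1] = 7 + 4 = 11, A[2][2] + B[2][1] = 10 + 6 = 16) = 4 (attained at k = 0)
  C[2][2] = min over k of (A[2][0] + B[0][2] = 1 + 4 = 5, A[2][1] + B[1][2] = 7 + -2 = 5, A[2][2] + B[2][2] = 10 + 4 = 14) = 5 (attained at k = 0)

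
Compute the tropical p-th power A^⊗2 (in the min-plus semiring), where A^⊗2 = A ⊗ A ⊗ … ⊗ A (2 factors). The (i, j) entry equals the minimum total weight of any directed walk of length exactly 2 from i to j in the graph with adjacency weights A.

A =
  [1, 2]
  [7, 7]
A^⊗2 =
  [2, 3]
  [8, 9]

Each entry (A^⊗2)_ij equals the minimum over all length-2 walks i = v_0 → v_1 → … → v_2 = j of Σ_t A[v_t][v_{t+1}]. For example, for (i, j) = (0, 1) we minimise over 2 possible intermediate vertex sequences; the minimum is 3, attained along the walk 0 → 0 → 1.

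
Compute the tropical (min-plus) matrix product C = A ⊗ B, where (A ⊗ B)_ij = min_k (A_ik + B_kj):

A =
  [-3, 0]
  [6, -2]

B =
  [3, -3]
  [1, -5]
A ⊗ B =
  [0, -6]
  [-1, -7]

Apply the min-plus product entry-by-entry:
  C[0][0] = min over k of (A[0][0] + B[0][0] = -3 + 3 = 0, A[0][1] + B[1][0] = 0 + 1 = 1) = 0 (attained at k = 0)
  C[0][1] = min over k of (A[0][0] + B[0][1] = -3 + -3 = -6, A[0][1] + B[1][1] = 0 + -5 = -5) = -6 (attained at k = 0)
  C[1][0] = min over k of (A[1][0] + B[0][0] = 6 + 3 = 9, A[1][1] + B[1][0] = -2 + 1 = -1) = -1 (attained at k = 1)
  C[1][1] = min over k of (A[1][0] + B[0][1] = 6 + -3 = 3, A[1][1] + B[1][1] = -2 + -5 = -7) = -7 (attained at k = 1)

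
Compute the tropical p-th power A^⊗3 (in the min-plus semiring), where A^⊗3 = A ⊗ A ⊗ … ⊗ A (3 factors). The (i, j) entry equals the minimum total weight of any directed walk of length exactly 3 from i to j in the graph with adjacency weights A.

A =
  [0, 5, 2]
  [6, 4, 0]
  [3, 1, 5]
A^⊗3 =
  [0, 3, 2]
  [3, 5, 1]
  [3, 2, 5]

Each entry (A^⊗3)_ij equals the minimum over all length-3 walks i = v_0 → v_1 → … → v_3 = j of Σ_t A[v_t][v_{t+1}]. For example, for (i, j) = (0, 2) we minimise over 9 possible intermediate vertex sequences; the minimum is 2, attained along the walk 0 → 0 → 0 → 2.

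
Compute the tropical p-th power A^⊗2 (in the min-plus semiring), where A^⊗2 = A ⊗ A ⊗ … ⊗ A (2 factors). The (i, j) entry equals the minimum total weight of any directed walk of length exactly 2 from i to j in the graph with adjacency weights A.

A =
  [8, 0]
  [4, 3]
A^⊗2 =
  [4, 3]
  [7, 4]

Each entry (A^⊗2)_ij equals the minimum over all length-2 walks i = v_0 → v_1 → … → v_2 = j of Σ_t A[v_t][v_{t+1}]. For example, for (i, j) = (0, 1) we minimise over 2 possible intermediate vertex sequences; the minimum is 3, attained along the walk 0 → 1 → 1.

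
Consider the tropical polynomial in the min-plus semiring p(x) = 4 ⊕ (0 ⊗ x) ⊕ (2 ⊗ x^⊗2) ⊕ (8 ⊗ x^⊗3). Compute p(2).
p(2) = 2

A tropical monomial a ⊗ x^⊗i evaluates to a + i · x. Evaluating each term at x = 2:
  Term 0 contributes 4 + 0 · 2 = 4
  Term 1 contributes 0 + 1 · 2 = 2
  Term 2 contributes 2 + 2 · 2 = 6
  Term 3 contributes 8 + 3 · 2 = 14
p(2) = ⊕ of these = min[4, 2, 6, 14] = 2.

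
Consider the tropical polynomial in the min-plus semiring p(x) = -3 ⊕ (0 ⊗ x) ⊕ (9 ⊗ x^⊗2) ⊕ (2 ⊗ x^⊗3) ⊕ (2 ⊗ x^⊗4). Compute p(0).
p(0) = -3

A tropical monomial a ⊗ x^⊗i evaluates to a + i · x. Evaluating each term at x = 0:
  Term 0 contributes -3 + 0 · 0 = -3
  Term 1 contributes 0 + 1 · 0 = 0
  Term 2 contributes 9 + 2 · 0 = 9
  Term 3 contributes 2 + 3 · 0 = 2
  Term 4 contributes 2 + 4 · 0 = 2
p(0) = ⊕ of these = min[-3, 0, 9, 2, 2] = -3.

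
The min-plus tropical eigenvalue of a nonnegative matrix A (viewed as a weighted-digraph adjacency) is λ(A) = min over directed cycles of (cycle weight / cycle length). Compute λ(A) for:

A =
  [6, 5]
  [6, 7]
λ(A) = 11/2

Enumerate directed cycles and compute their means (weight / length). Sample:
  cycle 0 → 0: weight = 6, length = 1, mean = 6/1 ≈ 6.000
  cycle 1 → 1: weight = 7, length = 1, mean = 7/1 ≈ 7.000
  cycle 0 → 1 → 0: weight = 11, length = 2, mean = 11/2 ≈ 5.500
  cycle 1 → 0 → 1: weight = 11, length = 2, mean = 11/2 ≈ 5.500
Minimum mean = 5.500, attained e.g. along the cycle 0 → 1 → 0 with weight 11 and length 2. So λ(A) = 11/2 = 11/2.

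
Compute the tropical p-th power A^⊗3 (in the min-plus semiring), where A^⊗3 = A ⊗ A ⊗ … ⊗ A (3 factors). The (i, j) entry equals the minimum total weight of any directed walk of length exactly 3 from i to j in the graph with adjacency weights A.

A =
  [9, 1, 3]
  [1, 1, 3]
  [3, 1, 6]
A^⊗3 =
  [3, 3, 5]
  [3, 3, 5]
  [3, 3, 5]

Each entry (A^⊗3)_ij equals the minimum over all length-3 walks i = v_0 → v_1 → … → v_3 = j of Σ_t A[v_t][v_{t+1}]. For example, for (i, j) = (0, 2) we minimise over 9 possible intermediate vertex sequences; the minimum is 5, attained along the walk 0 → 1 → 0 → 2.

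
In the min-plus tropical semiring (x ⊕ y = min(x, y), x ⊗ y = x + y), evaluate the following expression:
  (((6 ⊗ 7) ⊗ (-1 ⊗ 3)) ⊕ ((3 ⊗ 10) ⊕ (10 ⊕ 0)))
(((6 ⊗ 7) ⊗ (-1 ⊗ 3)) ⊕ ((3 ⊗ 10) ⊕ (10 ⊕ 0))) = 0

Expand innermost to outermost. Recall ⊕ takes the minimum of its arguments and ⊗ takes their sum. Working out the expression (((6 ⊗ 7) ⊗ (-1 ⊗ 3)) ⊕ ((3 ⊗ 10) ⊕ (10 ⊕ 0))) gives 0.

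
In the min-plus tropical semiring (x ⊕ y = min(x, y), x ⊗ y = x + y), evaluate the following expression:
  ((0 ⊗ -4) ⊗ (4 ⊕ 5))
((0 ⊗ -4) ⊗ (4 ⊕ 5)) = 0

Expand innermost to outermost. Recall ⊕ takes the minimum of its arguments and ⊗ takes their sum. Working out the expression ((0 ⊗ -4) ⊗ (4 ⊕ 5)) gives 0.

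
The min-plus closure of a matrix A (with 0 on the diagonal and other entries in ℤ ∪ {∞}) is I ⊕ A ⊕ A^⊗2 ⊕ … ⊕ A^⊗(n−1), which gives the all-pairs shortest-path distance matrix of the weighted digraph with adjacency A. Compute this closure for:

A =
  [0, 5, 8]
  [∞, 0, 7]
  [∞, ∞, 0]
Closure =
  [0, 5, 8]
  [∞, 0, 7]
  [∞, ∞, 0]

This is the Floyd-Warshall all-pairs shortest-path computation. For each intermediate vertex k = 0, 1, …, 2, update dist[i][j] ← min(dist[i][j], dist[i][k] + dist[k][j]). The final matrix gives, for each (i, j), the minimum total weight of any directed path from i to j (possibly empty when i = j).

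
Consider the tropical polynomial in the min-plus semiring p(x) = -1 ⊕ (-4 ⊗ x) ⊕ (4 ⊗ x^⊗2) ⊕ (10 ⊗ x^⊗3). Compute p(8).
p(8) = -1

A tropical monomial a ⊗ x^⊗i evaluates to a + i · x. Evaluating each term at x = 8:
  Term 0 contributes -1 + 0 · 8 = -1
  Term 1 contributes -4 + 1 · 8 = 4
  Term 2 contributes 4 + 2 · 8 = 20
  Term 3 contributes 10 + 3 · 8 = 34
p(8) = ⊕ of these = min[-1, 4, 20, 34] = -1.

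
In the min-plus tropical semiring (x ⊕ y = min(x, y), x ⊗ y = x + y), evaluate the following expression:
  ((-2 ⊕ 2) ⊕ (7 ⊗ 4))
((-2 ⊕ 2) ⊕ (7 ⊗ 4)) = -2

Expand innermost to outermost. Recall ⊕ takes the minimum of its arguments and ⊗ takes their sum. Working out the expression ((-2 ⊕ 2) ⊕ (7 ⊗ 4)) gives -2.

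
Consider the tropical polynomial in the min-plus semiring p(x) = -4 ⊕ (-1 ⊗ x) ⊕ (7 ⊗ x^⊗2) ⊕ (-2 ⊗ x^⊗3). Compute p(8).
p(8) = -4

A tropical monomial a ⊗ x^⊗i evaluates to a + i · x. Evaluating each term at x = 8:
  Term 0 contributes -4 + 0 · 8 = -4
  Term 1 contributes -1 + 1 · 8 = 7
  Term 2 contributes 7 + 2 · 8 = 23
  Term 3 contributes -2 + 3 · 8 = 22
p(8) = ⊕ of these = min[-4, 7, 23, 22] = -4.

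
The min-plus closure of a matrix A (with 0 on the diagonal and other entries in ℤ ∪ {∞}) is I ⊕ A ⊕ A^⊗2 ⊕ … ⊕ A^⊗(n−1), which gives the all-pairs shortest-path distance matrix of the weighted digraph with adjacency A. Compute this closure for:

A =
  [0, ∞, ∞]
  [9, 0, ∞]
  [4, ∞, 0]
Closure =
  [0, ∞, ∞]
  [9, 0, ∞]
  [4, ∞, 0]

This is the Floyd-Warshall all-pairs shortest-path computation. For each intermediate vertex k = 0, 1, …, 2, update dist[i][j] ← min(dist[i][j], dist[i][k] + dist[k][j]). The final matrix gives, for each (i, j), the minimum total weight of any directed path from i to j (possibly empty when i = j).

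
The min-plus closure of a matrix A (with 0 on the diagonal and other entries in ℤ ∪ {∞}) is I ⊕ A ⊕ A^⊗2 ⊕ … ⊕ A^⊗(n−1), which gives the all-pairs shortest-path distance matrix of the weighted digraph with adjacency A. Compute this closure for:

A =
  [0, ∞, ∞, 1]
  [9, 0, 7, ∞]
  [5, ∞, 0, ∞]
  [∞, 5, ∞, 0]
Closure =
  [0, 6, 13, 1]
  [9, 0, 7, 10]
  [5, 11, 0, 6]
  [14, 5, 12, 0]

This is the Floyd-Warshall all-pairs shortest-path computation. For each intermediate vertex k = 0, 1, …, 3, update dist[i][j] ← min(dist[i][j], dist[i][k] + dist[k][j]). The final matrix gives, for each (i, j), the minimum total weight of any directed path from i to j (possibly empty when i = j).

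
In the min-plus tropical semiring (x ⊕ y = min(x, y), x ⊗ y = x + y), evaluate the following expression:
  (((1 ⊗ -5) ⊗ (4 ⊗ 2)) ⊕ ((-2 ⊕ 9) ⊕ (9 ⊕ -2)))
(((1 ⊗ -5) ⊗ (4 ⊗ 2)) ⊕ ((-2 ⊕ 9) ⊕ (9 ⊕ -2))) = -2

Expand innermost to outermost. Recall ⊕ takes the minimum of its arguments and ⊗ takes their sum. Working out the expression (((1 ⊗ -5) ⊗ (4 ⊗ 2)) ⊕ ((-2 ⊕ 9) ⊕ (9 ⊕ -2))) gives -2.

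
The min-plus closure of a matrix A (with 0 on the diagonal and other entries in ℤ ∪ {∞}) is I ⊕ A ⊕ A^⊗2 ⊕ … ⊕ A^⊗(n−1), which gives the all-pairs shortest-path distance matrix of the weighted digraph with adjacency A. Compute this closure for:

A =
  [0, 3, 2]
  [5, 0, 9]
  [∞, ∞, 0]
Closure =
  [0, 3, 2]
  [5, 0, 7]
  [∞, ∞, 0]

This is the Floyd-Warshall all-pairs shortest-path computation. For each intermediate vertex k = 0, 1, …, 2, update dist[i][j] ← min(dist[i][j], dist[i][k] + dist[k][j]). The final matrix gives, for each (i, j), the minimum total weight of any directed path from i to j (possibly empty when i = j).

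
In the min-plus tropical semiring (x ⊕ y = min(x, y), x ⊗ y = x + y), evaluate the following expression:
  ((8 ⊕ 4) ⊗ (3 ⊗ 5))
((8 ⊕ 4) ⊗ (3 ⊗ 5)) = 12

Expand innermost to outermost. Recall ⊕ takes the minimum of its arguments and ⊗ takes their sum. Working out the expression ((8 ⊕ 4) ⊗ (3 ⊗ 5)) gives 12.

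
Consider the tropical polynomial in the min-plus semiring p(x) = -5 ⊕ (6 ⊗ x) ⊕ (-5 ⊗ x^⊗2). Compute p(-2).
p(-2) = -9

A tropical monomial a ⊗ x^⊗i evaluates to a + i · x. Evaluating each term at x = -2:
  Term 0 contributes -5 + 0 · -2 = -5
  Term 1 contributes 6 + 1 · -2 = 4
  Term 2 contributes -5 + 2 · -2 = -9
p(-2) = ⊕ of these = min[-5, 4, -9] = -9.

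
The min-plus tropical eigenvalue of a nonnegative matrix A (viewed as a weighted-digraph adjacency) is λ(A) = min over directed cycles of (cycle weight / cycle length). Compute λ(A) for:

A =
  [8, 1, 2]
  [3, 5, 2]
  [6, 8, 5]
λ(A) = 2

Enumerate directed cycles and compute their means (weight / length). Sample:
  cycle 0 → 0: weight = 8, length = 1, mean = 8/1 ≈ 8.000
  cycle 1 → 1: weight = 5, length = 1, mean = 5/1 ≈ 5.000
  cycle 2 → 2: weight = 5, length = 1, mean = 5/1 ≈ 5.000
  cycle 0 → 1 → 0: weight = 4, length = 2, mean = 4/2 ≈ 2.000
  cycle 0 → 2 → 0: weight = 8, length = 2, mean = 8/2 ≈ 4.000
  cycle 1 → 0 → 1: weight = 4, length = 2, mean = 4/2 ≈ 2.000
Minimum mean = 2.000, attained e.g. along the cycle 0 → 1 → 0 with weight 4 and length 2. So λ(A) = 4/2 = 2.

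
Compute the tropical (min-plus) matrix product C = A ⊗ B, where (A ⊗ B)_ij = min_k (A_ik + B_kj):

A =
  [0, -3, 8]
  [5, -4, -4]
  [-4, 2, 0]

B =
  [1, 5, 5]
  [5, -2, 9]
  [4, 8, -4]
A ⊗ B =
  [1, -5, 4]
  [0, -6, -8]
  [-3, 0, -4]

Apply the min-plus product entry-by-entry:
  C[0][0] = min over k of (A[0][0] + B[0][0] = 0 + 1 = 1, A[0][1] + B[1][0] = -3 + 5 = 2, A[0][2] + B[2][0] = 8 + 4 = 12) = 1 (attained at k = 0)
  C[0][1] = min over k of (A[0][0] + B[0][1] = 0 + 5 = 5, A[0][1] + B[1][1] = -3 + -2 = -5, A[0][2] + B[2][1] = 8 + 8 = 16) = -5 (attained at k = 1)
  C[0][2] = min over k of (A[0][0] + B[0][2] = 0 + 5 = 5, A[0][1] + B[1][2] = -3 + 9 = 6, A[0][2] + B[2][2] = 8 + -4 = 4) = 4 (attained at k = 2)
  C[1][0] = min over k of (A[1][0] + B[0][0] = 5 + 1 = 6, A[1][1] + B[1][0] = -4 + 5 = 1, A[1][2] + B[2][0] = -4 + 4 = 0) = 0 (attained at k = 2)
  C[1][1] = min over k of (A[1][0] + B[0][1] = 5 + 5 = 10, A[1][1] + B[1][1] = -4 + -2 = -6, A[1][2] + B[2][1] = -4 + 8 = 4) = -6 (attained at k = 1)
  C[1][2] = min over k of (A[1][0] + B[0][2] = 5 + 5 = 10, A[1][1] + B[1][2] = -4 + 9 = 5, A[1][2] + B[2][2] = -4 + -4 = -8) = -8 (attained at k = 2)
  C[2][0] = min over k of (A[2][0] + B[0][0] = -4 + 1 = -3, A[2][1] + B[1][0] = 2 + 5 = 7, A[2][2] + B[2][0] = 0 + 4 = 4) = -3 (attained at k = 0)
  C[2][1] = min over k of (A[2][0] + B[0][1] = -4 + 5 = 1, A[2][1] + B[1][1] = 2 + -2 = 0, A[2][2] + B[2][1] = 0 + 8 = 8) = 0 (attained at k = 1)
  C[2][2] = min over k of (A[2][0] + B[0][2] = -4 + 5 = 1, A[2][1] + B[1][2] = 2 + 9 = 11, A[2][2] + B[2][2] = 0 + -4 = -4) = -4 (attained at k = 2)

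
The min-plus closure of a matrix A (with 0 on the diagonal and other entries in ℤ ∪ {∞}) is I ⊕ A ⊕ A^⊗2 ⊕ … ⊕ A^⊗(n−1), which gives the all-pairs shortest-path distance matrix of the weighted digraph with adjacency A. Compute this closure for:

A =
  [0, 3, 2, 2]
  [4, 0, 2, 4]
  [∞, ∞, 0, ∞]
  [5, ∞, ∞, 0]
Closure =
  [0, 3, 2, 2]
  [4, 0, 2, 4]
  [∞, ∞, 0, ∞]
  [5, 8, 7, 0]

This is the Floyd-Warshall all-pairs shortest-path computation. For each intermediate vertex k = 0, 1, …, 3, update dist[i][j] ← min(dist[i][j], dist[i][k] + dist[k][j]). The final matrix gives, for each (i, j), the minimum total weight of any directed path from i to j (possibly empty when i = j).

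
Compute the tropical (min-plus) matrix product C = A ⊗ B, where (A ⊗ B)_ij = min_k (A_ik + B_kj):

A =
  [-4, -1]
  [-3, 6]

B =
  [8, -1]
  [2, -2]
A ⊗ B =
  [1, -5]
  [5, -4]

Apply the min-plus product entry-by-entry:
  C[0][0] = min over k of (A[0][0] + B[0][0] = -4 + 8 = 4, A[0][1] + B[1][0] = -1 + 2 = 1) = 1 (attained at k = 1)
  C[0][1] = min over k of (A[0][0] + B[0][1] = -4 + -1 = -5, A[0][1] + B[1][1] = -1 + -2 = -3) = -5 (attained at k = 0)
  C[1][0] = min over k of (A[1][0] + B[0][0] = -3 + 8 = 5, A[1][1] + B[1][0] = 6 + 2 = 8) = 5 (attained at k = 0)
  C[1][1] = min over k of (A[1][0] + B[0][1] = -3 + -1 = -4, A[1][1] + B[1][1] = 6 + -2 = 4) = -4 (attained at k = 0)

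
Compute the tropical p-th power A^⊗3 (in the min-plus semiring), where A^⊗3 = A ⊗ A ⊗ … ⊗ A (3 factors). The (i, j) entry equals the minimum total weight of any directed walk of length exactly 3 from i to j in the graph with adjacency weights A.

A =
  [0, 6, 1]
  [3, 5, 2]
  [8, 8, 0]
A^⊗3 =
  [0, 6, 1]
  [3, 9, 2]
  [8, 8, 0]

Each entry (A^⊗3)_ij equals the minimum over all length-3 walks i = v_0 → v_1 → … → v_3 = j of Σ_t A[v_t][v_{t+1}]. For example, for (i, j) = (0, 2) we minimise over 9 possible intermediate vertex sequences; the minimum is 1, attained along the walk 0 → 0 → 0 → 2.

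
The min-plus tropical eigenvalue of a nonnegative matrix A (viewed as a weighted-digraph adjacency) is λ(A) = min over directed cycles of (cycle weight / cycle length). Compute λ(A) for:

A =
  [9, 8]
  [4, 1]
λ(A) = 1

Enumerate directed cycles and compute their means (weight / length). Sample:
  cycle 0 → 0: weight = 9, length = 1, mean = 9/1 ≈ 9.000
  cycle 1 → 1: weight = 1, length = 1, mean = 1/1 ≈ 1.000
  cycle 0 → 1 → 0: weight = 12, length = 2, mean = 12/2 ≈ 6.000
  cycle 1 → 0 → 1: weight = 12, length = 2, mean = 12/2 ≈ 6.000
Minimum mean = 1.000, attained e.g. along the cycle 1 → 1 with weight 1 and length 1. So λ(A) = 1/1 = 1.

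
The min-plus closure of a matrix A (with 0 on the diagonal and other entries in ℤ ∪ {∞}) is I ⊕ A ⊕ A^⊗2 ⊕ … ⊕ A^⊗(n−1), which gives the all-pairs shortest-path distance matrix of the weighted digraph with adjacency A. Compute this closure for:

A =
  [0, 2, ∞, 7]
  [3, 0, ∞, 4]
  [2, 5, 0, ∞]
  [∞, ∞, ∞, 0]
Closure =
  [0, 2, ∞, 6]
  [3, 0, ∞, 4]
  [2, 4, 0, 8]
  [∞, ∞, ∞, 0]

This is the Floyd-Warshall all-pairs shortest-path computation. For each intermediate vertex k = 0, 1, …, 3, update dist[i][j] ← min(dist[i][j], dist[i][k] + dist[k][j]). The final matrix gives, for each (i, j), the minimum total weight of any directed path from i to j (possibly empty when i = j).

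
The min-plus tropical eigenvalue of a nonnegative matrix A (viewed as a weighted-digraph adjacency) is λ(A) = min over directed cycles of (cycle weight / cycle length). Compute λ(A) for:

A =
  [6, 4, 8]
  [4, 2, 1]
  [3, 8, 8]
λ(A) = 2

Enumerate directed cycles and compute their means (weight / length). Sample:
  cycle 0 → 0: weight = 6, length = 1, mean = 6/1 ≈ 6.000
  cycle 1 → 1: weight = 2, length = 1, mean = 2/1 ≈ 2.000
  cycle 2 → 2: weight = 8, length = 1, mean = 8/1 ≈ 8.000
  cycle 0 → 1 → 0: weight = 8, length = 2, mean = 8/2 ≈ 4.000
  cycle 0 → 2 → 0: weight = 11, length = 2, mean = 11/2 ≈ 5.500
  cycle 1 → 0 → 1: weight = 8, length = 2, mean = 8/2 ≈ 4.000
Minimum mean = 2.000, attained e.g. along the cycle 1 → 1 with weight 2 and length 1. So λ(A) = 2/1 = 2.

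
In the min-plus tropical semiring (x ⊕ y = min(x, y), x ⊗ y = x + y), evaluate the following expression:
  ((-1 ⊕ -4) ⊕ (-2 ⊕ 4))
((-1 ⊕ -4) ⊕ (-2 ⊕ 4)) = -4

Expand innermost to outermost. Recall ⊕ takes the minimum of its arguments and ⊗ takes their sum. Working out the expression ((-1 ⊕ -4) ⊕ (-2 ⊕ 4)) gives -4.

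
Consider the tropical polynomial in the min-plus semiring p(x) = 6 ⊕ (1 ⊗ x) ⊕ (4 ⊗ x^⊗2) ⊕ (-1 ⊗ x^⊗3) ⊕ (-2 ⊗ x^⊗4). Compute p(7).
p(7) = 6

A tropical monomial a ⊗ x^⊗i evaluates to a + i · x. Evaluating each term at x = 7:
  Term 0 contributes 6 + 0 · 7 = 6
  Term 1 contributes 1 + 1 · 7 = 8
  Term 2 contributes 4 + 2 · 7 = 18
  Term 3 contributes -1 + 3 · 7 = 20
  Term 4 contributes -2 + 4 · 7 = 26
p(7) = ⊕ of these = min[6, 8, 18, 20, 26] = 6.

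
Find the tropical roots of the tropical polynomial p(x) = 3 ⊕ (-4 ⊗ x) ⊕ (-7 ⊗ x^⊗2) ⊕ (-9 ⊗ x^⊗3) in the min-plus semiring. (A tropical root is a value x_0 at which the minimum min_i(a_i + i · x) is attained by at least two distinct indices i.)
Roots: {2, 3, 7}

Each tropical root is a break point of the lower envelope of the lines y = a_i + i · x (there are 4 lines, with slopes 0, 1, ..., 3). Only the lines that attain the minimum somewhere contribute to roots; other lines are dominated. Here the surviving (envelope) indices are i = 3, i = 2, i = 1, i = 0.
Intersections between consecutive envelope lines give the roots: for adjacent envelope indices i < j the intersection is x = (a_i − a_j) / (j − i). Reading off the sorted break points: {2, 3, 7}.
Verification: at each break x_0, at least two indices attain the minimum of min_i(a_i + i · x_0).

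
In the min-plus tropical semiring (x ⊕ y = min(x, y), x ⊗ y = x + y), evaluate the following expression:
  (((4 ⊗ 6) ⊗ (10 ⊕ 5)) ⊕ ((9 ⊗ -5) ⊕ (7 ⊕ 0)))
(((4 ⊗ 6) ⊗ (10 ⊕ 5)) ⊕ ((9 ⊗ -5) ⊕ (7 ⊕ 0))) = 0

Expand innermost to outermost. Recall ⊕ takes the minimum of its arguments and ⊗ takes their sum. Working out the expression (((4 ⊗ 6) ⊗ (10 ⊕ 5)) ⊕ ((9 ⊗ -5) ⊕ (7 ⊕ 0))) gives 0.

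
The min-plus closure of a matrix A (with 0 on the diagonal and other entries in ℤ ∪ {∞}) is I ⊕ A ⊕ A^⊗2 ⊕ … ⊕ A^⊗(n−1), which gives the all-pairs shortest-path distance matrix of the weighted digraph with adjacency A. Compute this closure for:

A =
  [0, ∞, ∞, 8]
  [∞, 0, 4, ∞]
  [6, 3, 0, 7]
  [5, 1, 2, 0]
Closure =
  [0, 9, 10, 8]
  [10, 0, 4, 11]
  [6, 3, 0, 7]
  [5, 1, 2, 0]

This is the Floyd-Warshall all-pairs shortest-path computation. For each intermediate vertex k = 0, 1, …, 3, update dist[i][j] ← min(dist[i][j], dist[i][k] + dist[k][j]). The final matrix gives, for each (i, j), the minimum total weight of any directed path from i to j (possibly empty when i = j).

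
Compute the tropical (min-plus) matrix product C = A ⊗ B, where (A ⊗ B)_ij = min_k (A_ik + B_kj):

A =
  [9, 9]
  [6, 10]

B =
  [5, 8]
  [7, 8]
A ⊗ B =
  [14, 17]
  [11, 14]

Apply the min-plus product entry-by-entry:
  C[0][0] = min over k of (A[0][0] + B[0][0] = 9 + 5 = 14, A[0][1] + B[1][0] = 9 + 7 = 16) = 14 (attained at k = 0)
  C[0][1] = min over k of (A[0][0] + B[0][1] = 9 + 8 = 17, A[0][1] + B[1][1] = 9 + 8 = 17) = 17 (attained at k = 0)
  C[1][0] = min over k of (A[1][0] + B[0][0] = 6 + 5 = 11, A[1][1] + B[1][0] = 10 + 7 = 17) = 11 (attained at k = 0)
  C[1][1] = min over k of (A[1][0] + B[0][1] = 6 + 8 = 14, A[1][1] + B[1][1] = 10 + 8 = 18) = 14 (attained at k = 0)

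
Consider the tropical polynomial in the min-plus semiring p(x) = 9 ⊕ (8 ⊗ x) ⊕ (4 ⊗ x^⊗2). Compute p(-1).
p(-1) = 2

A tropical monomial a ⊗ x^⊗i evaluates to a + i · x. Evaluating each term at x = -1:
  Term 0 contributes 9 + 0 · -1 = 9
  Term 1 contributes 8 + 1 · -1 = 7
  Term 2 contributes 4 + 2 · -1 = 2
p(-1) = ⊕ of these = min[9, 7, 2] = 2.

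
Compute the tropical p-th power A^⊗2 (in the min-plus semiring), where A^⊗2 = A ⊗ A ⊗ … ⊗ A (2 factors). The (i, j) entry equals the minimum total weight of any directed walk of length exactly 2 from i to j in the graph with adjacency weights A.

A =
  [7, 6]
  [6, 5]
A^⊗2 =
  [12, 11]
  [11, 10]

Each entry (A^⊗2)_ij equals the minimum over all length-2 walks i = v_0 → v_1 → … → v_2 = j of Σ_t A[v_t][v_{t+1}]. For example, for (i, j) = (0, 1) we minimise over 2 possible intermediate vertex sequences; the minimum is 11, attained along the walk 0 → 1 → 1.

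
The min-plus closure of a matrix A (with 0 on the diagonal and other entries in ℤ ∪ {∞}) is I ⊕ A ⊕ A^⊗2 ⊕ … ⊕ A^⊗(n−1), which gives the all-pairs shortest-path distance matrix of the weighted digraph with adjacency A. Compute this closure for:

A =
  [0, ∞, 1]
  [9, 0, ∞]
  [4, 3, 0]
Closure =
  [0, 4, 1]
  [9, 0, 10]
  [4, 3, 0]

This is the Floyd-Warshall all-pairs shortest-path computation. For each intermediate vertex k = 0, 1, …, 2, update dist[i][j] ← min(dist[i][j], dist[i][k] + dist[k][j]). The final matrix gives, for each (i, j), the minimum total weight of any directed path from i to j (possibly empty when i = j).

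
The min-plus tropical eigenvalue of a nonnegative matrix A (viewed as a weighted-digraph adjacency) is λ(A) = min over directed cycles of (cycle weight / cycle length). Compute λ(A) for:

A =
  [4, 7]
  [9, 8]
λ(A) = 4

Enumerate directed cycles and compute their means (weight / length). Sample:
  cycle 0 → 0: weight = 4, length = 1, mean = 4/1 ≈ 4.000
  cycle 1 → 1: weight = 8, length = 1, mean = 8/1 ≈ 8.000
  cycle 0 → 1 → 0: weight = 16, length = 2, mean = 16/2 ≈ 8.000
  cycle 1 → 0 → 1: weight = 16, length = 2, mean = 16/2 ≈ 8.000
Minimum mean = 4.000, attained e.g. along the cycle 0 → 0 with weight 4 and length 1. So λ(A) = 4/1 = 4.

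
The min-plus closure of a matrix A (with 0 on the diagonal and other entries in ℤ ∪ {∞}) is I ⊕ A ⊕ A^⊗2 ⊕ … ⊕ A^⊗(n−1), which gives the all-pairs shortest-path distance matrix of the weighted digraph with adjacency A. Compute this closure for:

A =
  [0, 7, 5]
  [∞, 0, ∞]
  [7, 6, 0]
Closure =
  [0, 7, 5]
  [∞, 0, ∞]
  [7, 6, 0]

This is the Floyd-Warshall all-pairs shortest-path computation. For each intermediate vertex k = 0, 1, …, 2, update dist[i][j] ← min(dist[i][j], dist[i][k] + dist[k][j]). The final matrix gives, for each (i, j), the minimum total weight of any directed path from i to j (possibly empty when i = j).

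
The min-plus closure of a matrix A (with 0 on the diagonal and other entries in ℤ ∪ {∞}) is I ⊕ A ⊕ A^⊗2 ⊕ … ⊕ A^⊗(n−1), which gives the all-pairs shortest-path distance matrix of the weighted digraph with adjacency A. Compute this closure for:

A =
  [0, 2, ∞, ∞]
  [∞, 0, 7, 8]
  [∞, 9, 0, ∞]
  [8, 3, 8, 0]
Closure =
  [0, 2, 9, 10]
  [16, 0, 7, 8]
  [25, 9, 0, 17]
  [8, 3, 8, 0]

This is the Floyd-Warshall all-pairs shortest-path computation. For each intermediate vertex k = 0, 1, …, 3, update dist[i][j] ← min(dist[i][j], dist[i][k] + dist[k][j]). The final matrix gives, for each (i, j), the minimum total weight of any directed path from i to j (possibly empty when i = j).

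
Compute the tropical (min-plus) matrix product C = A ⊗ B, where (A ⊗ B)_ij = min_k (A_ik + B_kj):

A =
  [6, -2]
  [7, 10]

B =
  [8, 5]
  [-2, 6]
A ⊗ B =
  [-4, 4]
  [8, 12]

Apply the min-plus product entry-by-entry:
  C[0][0] = min over k of (A[0][0] + B[0][0] = 6 + 8 = 14, A[0][1] + B[1][0] = -2 + -2 = -4) = -4 (attained at k = 1)
  C[0][1] = min over k of (A[0][0] + B[0][1] = 6 + 5 = 11, A[0][1] + B[1][1] = -2 + 6 = 4) = 4 (attained at k = 1)
  C[1][0] = min over k of (A[1][0] + B[0][0] = 7 + 8 = 15, A[1][1] + B[1][0] = 10 + -2 = 8) = 8 (attained at k = 1)
  C[1][1] = min over k of (A[1][0] + B[0][1] = 7 + 5 = 12, A[1][1] + B[1][1] = 10 + 6 = 16) = 12 (attained at k = 0)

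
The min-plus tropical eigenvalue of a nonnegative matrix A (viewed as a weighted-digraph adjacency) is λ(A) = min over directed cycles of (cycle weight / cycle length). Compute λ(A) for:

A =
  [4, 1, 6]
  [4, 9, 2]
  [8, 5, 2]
λ(A) = 2

Enumerate directed cycles and compute their means (weight / length). Sample:
  cycle 0 → 0: weight = 4, length = 1, mean = 4/1 ≈ 4.000
  cycle 1 → 1: weight = 9, length = 1, mean = 9/1 ≈ 9.000
  cycle 2 → 2: weight = 2, length = 1, mean = 2/1 ≈ 2.000
  cycle 0 → 1 → 0: weight = 5, length = 2, mean = 5/2 ≈ 2.500
  cycle 0 → 2 → 0: weight = 14, length = 2, mean = 14/2 ≈ 7.000
  cycle 1 → 0 → 1: weight = 5, length = 2, mean = 5/2 ≈ 2.500
Minimum mean = 2.000, attained e.g. along the cycle 2 → 2 with weight 2 and length 1. So λ(A) = 2/1 = 2.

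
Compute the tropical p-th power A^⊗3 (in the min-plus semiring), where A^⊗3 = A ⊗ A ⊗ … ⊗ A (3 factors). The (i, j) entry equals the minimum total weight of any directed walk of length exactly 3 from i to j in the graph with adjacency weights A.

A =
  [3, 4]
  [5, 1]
A^⊗3 =
  [9, 6]
  [7, 3]

Each entry (A^⊗3)_ij equals the minimum over all length-3 walks i = v_0 → v_1 → … → v_3 = j of Σ_t A[v_t][v_{t+1}]. For example, for (i, j) = (0, 1) we minimise over 4 possible intermediate vertex sequences; the minimum is 6, attained along the walk 0 → 1 → 1 → 1.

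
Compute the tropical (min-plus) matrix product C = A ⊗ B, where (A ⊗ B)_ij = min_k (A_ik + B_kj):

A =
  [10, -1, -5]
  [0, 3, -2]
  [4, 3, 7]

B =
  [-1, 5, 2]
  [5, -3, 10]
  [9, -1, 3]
A ⊗ B =
  [4, -6, -2]
  [-1, -3, 1]
  [3, 0, 6]

Apply the min-plus product entry-by-entry:
  C[0][0] = min over k of (A[0][0] + B[0][0] = 10 + -1 = 9, A[0][1] + B[1][0] = -1 + 5 = 4, A[0][2] + B[2][0] = -5 + 9 = 4) = 4 (attained at k = 1)
  C[0][1] = min over k of (A[0][0] + B[0][1] = 10 + 5 = 15, A[0][1] + B[1][1] = -1 + -3 = -4, A[0][2] + B[2][1] = -5 + -1 = -6) = -6 (attained at k = 2)
  C[0][2] = min over k of (A[0][0] + B[0][2] = 10 + 2 = 12, A[0][1] + B[1][2] = -1 + 10 = 9, A[0][2] + B[2][2] = -5 + 3 = -2) = -2 (attained at k = 2)
  C[1][0] = min over k of (A[1][0] + B[0][0] = 0 + -1 = -1, A[1][1] + B[1][0] = 3 + 5 = 8, A[1][2] + B[2][0] = -2 + 9 = 7) = -1 (attained at k = 0)
  C[1][1] = min over k of (A[1][0] + B[0][1] = 0 + 5 = 5, A[1][1] + B[1][1] = 3 + -3 = 0, A[1][2] + B[2][1] = -2 + -1 = -3) = -3 (attained at k = 2)
  C[1][2] = min over k of (A[1][0] + B[0][2] = 0 + 2 = 2, A[1][1] + B[1][2] = 3 + 10 = 13, A[1][2] + B[2][2] = -2 + 3 = 1) = 1 (attained at k = 2)
  C[2][0] = min over k of (A[2][0] + B[0][0] = 4 + -1 = 3, A[2][1] + B[1][0] = 3 + 5 = 8, A[2][2] + B[2][0] = 7 + 9 = 16) = 3 (attained at k = 0)
  C[2][1] = min over k of (A[2][0] + B[0][1] = 4 + 5 = 9, A[2][1] + B[1][1] = 3 + -3 = 0, A[2][2] + B[2][1] = 7 + -1 = 6) = 0 (attained at k = 1)
  C[2][2] = min over k of (A[2][0] + B[0][2] = 4 + 2 = 6, A[2][1] + B[1][2] = 3 + 10 = 13, A[2][2] + B[2][2] = 7 + 3 = 10) = 6 (attained at k = 0)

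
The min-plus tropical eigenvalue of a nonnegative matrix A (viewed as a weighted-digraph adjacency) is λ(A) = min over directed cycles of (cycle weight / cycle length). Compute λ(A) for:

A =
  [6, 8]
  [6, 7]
λ(A) = 6

Enumerate directed cycles and compute their means (weight / length). Sample:
  cycle 0 → 0: weight = 6, length = 1, mean = 6/1 ≈ 6.000
  cycle 1 → 1: weight = 7, length = 1, mean = 7/1 ≈ 7.000
  cycle 0 → 1 → 0: weight = 14, length = 2, mean = 14/2 ≈ 7.000
  cycle 1 → 0 → 1: weight = 14, length = 2, mean = 14/2 ≈ 7.000
Minimum mean = 6.000, attained e.g. along the cycle 0 → 0 with weight 6 and length 1. So λ(A) = 6/1 = 6.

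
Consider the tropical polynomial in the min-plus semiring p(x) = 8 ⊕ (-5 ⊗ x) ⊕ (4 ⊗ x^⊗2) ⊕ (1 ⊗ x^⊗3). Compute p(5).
p(5) = 0

A tropical monomial a ⊗ x^⊗i evaluates to a + i · x. Evaluating each term at x = 5:
  Term 0 contributes 8 + 0 · 5 = 8
  Term 1 contributes -5 + 1 · 5 = 0
  Term 2 contributes 4 + 2 · 5 = 14
  Term 3 contributes 1 + 3 · 5 = 16
p(5) = ⊕ of these = min[8, 0, 14, 16] = 0.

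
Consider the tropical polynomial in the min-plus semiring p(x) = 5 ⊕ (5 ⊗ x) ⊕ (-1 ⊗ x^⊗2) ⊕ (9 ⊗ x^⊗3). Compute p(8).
p(8) = 5

A tropical monomial a ⊗ x^⊗i evaluates to a + i · x. Evaluating each term at x = 8:
  Term 0 contributes 5 + 0 · 8 = 5
  Term 1 contributes 5 + 1 · 8 = 13
  Term 2 contributes -1 + 2 · 8 = 15
  Term 3 contributes 9 + 3 · 8 = 33
p(8) = ⊕ of these = min[5, 13, 15, 33] = 5.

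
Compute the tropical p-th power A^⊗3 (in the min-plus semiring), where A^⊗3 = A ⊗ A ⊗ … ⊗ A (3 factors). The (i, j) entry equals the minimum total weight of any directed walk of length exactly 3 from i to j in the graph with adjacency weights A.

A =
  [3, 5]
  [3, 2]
A^⊗3 =
  [9, 9]
  [7, 6]

Each entry (A^⊗3)_ij equals the minimum over all length-3 walks i = v_0 → v_1 → … → v_3 = j of Σ_t A[v_t][v_{t+1}]. For example, for (i, j) = (0, 1) we minimise over 4 possible intermediate vertex sequences; the minimum is 9, attained along the walk 0 → 1 → 1 → 1.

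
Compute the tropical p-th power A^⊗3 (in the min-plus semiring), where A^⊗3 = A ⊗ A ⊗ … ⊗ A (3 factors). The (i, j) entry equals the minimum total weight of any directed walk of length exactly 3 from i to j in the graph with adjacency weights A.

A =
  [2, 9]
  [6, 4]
A^⊗3 =
  [6, 13]
  [10, 12]

Each entry (A^⊗3)_ij equals the minimum over all length-3 walks i = v_0 → v_1 → … → v_3 = j of Σ_t A[v_t][v_{t+1}]. For example, for (i, j) = (0, 1) we minimise over 4 possible intermediate vertex sequences; the minimum is 13, attained along the walk 0 → 0 → 0 → 1.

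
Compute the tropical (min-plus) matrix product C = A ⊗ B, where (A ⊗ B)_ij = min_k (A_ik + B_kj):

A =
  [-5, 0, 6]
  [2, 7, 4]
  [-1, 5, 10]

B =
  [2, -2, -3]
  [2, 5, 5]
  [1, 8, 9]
A ⊗ B =
  [-3, -7, -8]
  [4, 0, -1]
  [1, -3, -4]

Apply the min-plus product entry-by-entry:
  C[0][0] = min over k of (A[0][0] + B[0][0] = -5 + 2 = -3, A[0][1] + B[1][0] = 0 + 2 = 2, A[0][2] + B[2][0] = 6 + 1 = 7) = -3 (attained at k = 0)
  C[0][1] = min over k of (A[0][0] + B[0][1] = -5 + -2 = -7, A[0][1] + B[1][1] = 0 + 5 = 5, A[0][2] + B[2][1] = 6 + 8 = 14) = -7 (attained at k = 0)
  C[0][2] = min over k of (A[0][0] + B[0][2] = -5 + -3 = -8, A[0][1] + B[1][2] = 0 + 5 = 5, A[0][2] + B[2][2] = 6 + 9 = 15) = -8 (attained at k = 0)
  C[1][0] = min over k of (A[1][0] + B[0][0] = 2 + 2 = 4, A[1][1] + B[1][0] = 7 + 2 = 9, A[1][2] + B[2][0] = 4 + 1 = 5) = 4 (attained at k = 0)
  C[1][1] = min over k of (A[1][0] + B[0][1] = 2 + -2 = 0, A[1][1] + B[1][1] = 7 + 5 = 12, A[1][2] + B[2][1] = 4 + 8 = 12) = 0 (attained at k = 0)
  C[1][2] = min over k of (A[1][0] + B[0][2] = 2 + -3 = -1, A[1][1] + B[1][2] = 7 + 5 = 12, A[1][2] + B[2][2] = 4 + 9 = 13) = -1 (attained at k = 0)
  C[2][0] = min over k of (A[2][0] + B[0][0] = -1 + 2 = 1, A[2][1] + B[1][0] = 5 + 2 = 7, A[2][2] + B[2][0] = 10 + 1 = 11) = 1 (attained at k = 0)
  C[2][1] = min over k of (A[2][0] + B[0][1] = -1 + -2 = -3, A[2][1] + B[1][1] = 5 + 5 = 10, A[2][2] + B[2][1] = 10 + 8 = 18) = -3 (attained at k = 0)
  C[2][2] = min over k of (A[2][0] + B[0][2] = -1 + -3 = -4, A[2][1] + B[1][2] = 5 + 5 = 10, A[2][2] + B[2][2] = 10 + 9 = 19) = -4 (attained at k = 0)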